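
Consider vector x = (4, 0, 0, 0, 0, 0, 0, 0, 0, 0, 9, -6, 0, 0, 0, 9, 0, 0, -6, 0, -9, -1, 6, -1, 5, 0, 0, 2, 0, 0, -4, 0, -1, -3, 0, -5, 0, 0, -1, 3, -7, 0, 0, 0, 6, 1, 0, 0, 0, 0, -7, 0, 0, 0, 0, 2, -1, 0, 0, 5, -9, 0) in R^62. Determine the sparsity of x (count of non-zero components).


Non-zero positions: [0, 10, 11, 15, 18, 20, 21, 22, 23, 24, 27, 30, 32, 33, 35, 38, 39, 40, 44, 45, 50, 55, 56, 59, 60].
Sparsity = 25.

25


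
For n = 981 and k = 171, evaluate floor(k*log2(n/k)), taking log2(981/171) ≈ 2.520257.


log2(n/k) = log2(981/171) ≈ 2.520257.
k*log2(n/k) ≈ 171*2.520257 = 430.963947.
floor(430.963947) = 430.

430


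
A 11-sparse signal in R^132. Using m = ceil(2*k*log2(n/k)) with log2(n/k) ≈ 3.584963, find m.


log2(n/k) = log2(132/11) ≈ 3.584963.
2*k*log2(n/k) ≈ 2*11*3.584963 = 78.869186.
m = ceil(78.869186) = 79.

79


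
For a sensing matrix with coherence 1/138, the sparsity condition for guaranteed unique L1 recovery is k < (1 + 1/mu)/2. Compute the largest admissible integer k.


1/mu = 138.
1 + 1/mu = 139.
(1 + 1/mu)/2 = 69.5 is not an integer, so k_max = floor(69.5) = 69.

69


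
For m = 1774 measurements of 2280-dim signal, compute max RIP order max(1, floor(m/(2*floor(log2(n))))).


floor(log2(2280)) = 11.
2*11 = 22.
m/(2*floor(log2(n))) = 1774/22 ≈ 80.6364.
floor = 80.
k = max(1, 80) = 80.

80


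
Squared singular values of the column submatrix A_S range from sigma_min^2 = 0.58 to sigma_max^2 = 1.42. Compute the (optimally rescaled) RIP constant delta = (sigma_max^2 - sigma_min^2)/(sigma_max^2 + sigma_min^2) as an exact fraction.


lambda_max - lambda_min = 1.42 - 0.58 = 0.84.
lambda_max + lambda_min = 1.42 + 0.58 = 2.00.
delta = 0.84/2.00 = 84/200 = 21/50.

21/50


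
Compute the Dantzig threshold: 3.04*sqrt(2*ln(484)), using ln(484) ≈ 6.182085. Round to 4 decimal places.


ln(484) ≈ 6.182085.
2*ln(n) ≈ 12.36417.
sqrt(2*ln(n)) ≈ sqrt(12.36417) ≈ 3.516272.
threshold ≈ 3.04*3.516272 = 10.68946688 ≈ 10.6895.

10.6895


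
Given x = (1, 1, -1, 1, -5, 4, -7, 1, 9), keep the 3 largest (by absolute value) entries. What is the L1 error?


Sorted |x_i| descending: [9, 7, 5, 4, 1, 1, 1, 1, 1]
Keep top 3: [9, 7, 5]
Tail entries: [4, 1, 1, 1, 1, 1]
L1 error = sum of tail = 9.

9


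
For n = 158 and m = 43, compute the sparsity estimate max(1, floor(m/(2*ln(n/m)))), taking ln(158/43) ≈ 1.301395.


n/m = 158/43.
ln(n/m) ≈ 1.301395.
2*ln(n/m) ≈ 2.60279.
m/(2*ln(n/m)) ≈ 43/2.60279 ≈ 16.5207.
floor = 16.
k_max = max(1, 16) = 16.

16


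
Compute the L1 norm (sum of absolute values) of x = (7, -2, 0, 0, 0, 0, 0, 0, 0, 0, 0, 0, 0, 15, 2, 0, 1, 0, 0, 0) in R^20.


Non-zero entries: [(0, 7), (1, -2), (13, 15), (14, 2), (16, 1)]
Absolute values: [7, 2, 15, 2, 1]
||x||_1 = sum = 27.

27


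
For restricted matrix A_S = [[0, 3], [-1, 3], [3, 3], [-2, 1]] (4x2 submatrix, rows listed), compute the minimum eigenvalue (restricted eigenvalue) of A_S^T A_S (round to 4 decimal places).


A_S^T A_S = [[14, 4], [4, 28]].
trace = 42.
det = 376.
disc = trace^2 - 4*det = 1764 - 4*376 = 260.
sqrt(260) ≈ 16.124515.
lam_min = (42 - sqrt(260))/2 ≈ (42 - 16.124515)/2 = 12.9377425 ≈ 12.9377.

12.9377


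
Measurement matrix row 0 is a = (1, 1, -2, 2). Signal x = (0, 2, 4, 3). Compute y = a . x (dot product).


Non-zero terms: ['1*2', '-2*4', '2*3']
Products: [2, -8, 6]
y = sum = 0.

0


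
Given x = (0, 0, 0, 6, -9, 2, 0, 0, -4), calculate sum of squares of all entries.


Non-zero entries: [(3, 6), (4, -9), (5, 2), (8, -4)]
Squares: [36, 81, 4, 16]
||x||_2^2 = sum = 137.

137


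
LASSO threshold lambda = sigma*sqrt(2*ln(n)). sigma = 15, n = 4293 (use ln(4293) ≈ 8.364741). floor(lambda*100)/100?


ln(4293) ≈ 8.364741.
2*ln(n) ≈ 16.729482.
sqrt(2*ln(n)) ≈ sqrt(16.729482) ≈ 4.090169.
lambda ≈ 15*4.090169 = 61.352535.
floor(lambda*100)/100 = 61.35.

61.35


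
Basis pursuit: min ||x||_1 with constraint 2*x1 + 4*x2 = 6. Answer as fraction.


Axis intercepts:
  x1 = 3, x2 = 0: L1 = 3
  x1 = 0, x2 = 3/2: L1 = 3/2
x* = (0, 3/2)
||x*||_1 = 3/2.

3/2


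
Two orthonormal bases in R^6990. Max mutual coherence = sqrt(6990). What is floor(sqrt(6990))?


83^2 = 6889 <= 6990 < 7056 = 84^2, so 83 <= sqrt(6990) < 84.
floor(sqrt(6990)) = 83.

83


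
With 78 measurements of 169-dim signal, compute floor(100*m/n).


100*m/n = 100*78/169 ≈ 46.1538.
floor = 46.

46


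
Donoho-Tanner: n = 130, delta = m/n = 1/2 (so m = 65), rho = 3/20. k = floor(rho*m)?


m = 1/2*130 = 65.
rho = 3/20.
rho*m = 3/20*65 = 9.75.
k = floor(9.75) = 9.

9


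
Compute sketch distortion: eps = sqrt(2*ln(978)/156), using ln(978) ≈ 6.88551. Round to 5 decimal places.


ln(978) ≈ 6.88551.
2*ln(N)/m ≈ 2*6.88551/156 ≈ 0.08827577.
eps = sqrt(0.08827577) ≈ 0.2971124 ≈ 0.29711.

0.29711


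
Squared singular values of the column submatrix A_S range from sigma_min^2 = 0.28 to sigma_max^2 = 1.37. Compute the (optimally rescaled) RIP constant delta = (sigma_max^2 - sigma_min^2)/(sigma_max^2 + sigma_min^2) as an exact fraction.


lambda_max - lambda_min = 1.37 - 0.28 = 1.09.
lambda_max + lambda_min = 1.37 + 0.28 = 1.65.
delta = 1.09/1.65 = 109/165.

109/165


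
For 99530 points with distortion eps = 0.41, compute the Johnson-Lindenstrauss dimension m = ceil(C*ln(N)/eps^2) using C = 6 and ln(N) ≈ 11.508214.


ln(99530) ≈ 11.508214.
eps^2 = 0.41^2 = 0.1681.
C*ln(N)/eps^2 ≈ 6*11.508214/0.1681 ≈ 410.7631.
m = ceil(410.7631) = 411.

411


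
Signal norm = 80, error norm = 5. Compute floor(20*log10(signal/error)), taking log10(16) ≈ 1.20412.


||x||/||e|| = 80/5 = 16.
log10(16) ≈ 1.20412.
20*log10(||x||/||e||) ≈ 20*1.20412 = 24.0824.
floor(24.0824) = 24.

24


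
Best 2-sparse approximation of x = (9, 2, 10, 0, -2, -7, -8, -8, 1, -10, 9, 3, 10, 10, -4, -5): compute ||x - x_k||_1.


Sorted |x_i| descending: [10, 10, 10, 10, 9, 9, 8, 8, 7, 5, 4, 3, 2, 2, 1, 0]
Keep top 2: [10, 10]
Tail entries: [10, 10, 9, 9, 8, 8, 7, 5, 4, 3, 2, 2, 1, 0]
L1 error = sum of tail = 78.

78


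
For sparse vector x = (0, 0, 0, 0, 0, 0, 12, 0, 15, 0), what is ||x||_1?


Non-zero entries: [(6, 12), (8, 15)]
Absolute values: [12, 15]
||x||_1 = sum = 27.

27


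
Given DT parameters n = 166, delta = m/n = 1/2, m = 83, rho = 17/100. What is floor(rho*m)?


m = 1/2*166 = 83.
rho = 17/100.
rho*m = 17/100*83 = 14.11.
k = floor(14.11) = 14.

14


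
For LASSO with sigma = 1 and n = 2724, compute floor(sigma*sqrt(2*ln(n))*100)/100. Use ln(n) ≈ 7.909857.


ln(2724) ≈ 7.909857.
2*ln(n) ≈ 15.819714.
sqrt(2*ln(n)) ≈ sqrt(15.819714) ≈ 3.9774.
lambda ≈ 1*3.9774 = 3.9774.
floor(lambda*100)/100 = 3.97.

3.97


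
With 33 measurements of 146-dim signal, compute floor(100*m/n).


100*m/n = 100*33/146 ≈ 22.6027.
floor = 22.

22


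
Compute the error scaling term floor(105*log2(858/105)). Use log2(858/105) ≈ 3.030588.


log2(n/k) = log2(858/105) ≈ 3.030588.
k*log2(n/k) ≈ 105*3.030588 = 318.21174.
floor(318.21174) = 318.

318


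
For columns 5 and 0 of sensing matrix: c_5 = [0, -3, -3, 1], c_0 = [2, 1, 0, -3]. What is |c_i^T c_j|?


Inner product: 0*2 + -3*1 + -3*0 + 1*-3
Products: [0, -3, 0, -3]
Sum = -6.
|dot| = 6.

6


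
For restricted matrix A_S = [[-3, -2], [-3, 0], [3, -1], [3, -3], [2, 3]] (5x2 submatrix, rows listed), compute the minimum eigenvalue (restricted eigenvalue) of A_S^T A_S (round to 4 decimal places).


A_S^T A_S = [[40, 0], [0, 23]].
trace = 63.
det = 920.
disc = trace^2 - 4*det = 3969 - 4*920 = 289.
sqrt(289) = 17.
lam_min = (63 - 17)/2 = 23 = 23.0000.

23.0000


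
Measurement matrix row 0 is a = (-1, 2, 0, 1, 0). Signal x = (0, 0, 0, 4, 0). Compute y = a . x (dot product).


Non-zero terms: ['1*4']
Products: [4]
y = sum = 4.

4


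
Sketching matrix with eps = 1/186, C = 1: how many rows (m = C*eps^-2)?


1/eps = 186.
(1/eps)^2 = 34596.
m = 1*34596 = 34596.

34596


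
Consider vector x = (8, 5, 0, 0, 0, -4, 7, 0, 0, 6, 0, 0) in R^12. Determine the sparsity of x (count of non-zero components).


Non-zero positions: [0, 1, 5, 6, 9].
Sparsity = 5.

5


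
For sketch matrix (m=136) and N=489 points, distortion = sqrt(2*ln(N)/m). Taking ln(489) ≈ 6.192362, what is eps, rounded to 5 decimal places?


ln(489) ≈ 6.192362.
2*ln(N)/m ≈ 2*6.192362/136 ≈ 0.09106415.
eps = sqrt(0.09106415) ≈ 0.3017684 ≈ 0.30177.

0.30177


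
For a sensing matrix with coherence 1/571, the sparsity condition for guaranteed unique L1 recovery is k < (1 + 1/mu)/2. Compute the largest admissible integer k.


1/mu = 571.
1 + 1/mu = 572.
(1 + 1/mu)/2 = 286 is an integer and the inequality is strict, so k_max = 286 - 1 = 285.

285


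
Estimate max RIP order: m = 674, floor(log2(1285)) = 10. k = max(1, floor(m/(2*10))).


floor(log2(1285)) = 10.
2*10 = 20.
m/(2*floor(log2(n))) = 674/20 ≈ 33.7.
floor = 33.
k = max(1, 33) = 33.

33


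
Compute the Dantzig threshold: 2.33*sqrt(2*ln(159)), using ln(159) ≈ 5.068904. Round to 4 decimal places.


ln(159) ≈ 5.068904.
2*ln(n) ≈ 10.137808.
sqrt(2*ln(n)) ≈ sqrt(10.137808) ≈ 3.183992.
threshold ≈ 2.33*3.183992 = 7.41870136 ≈ 7.4187.

7.4187


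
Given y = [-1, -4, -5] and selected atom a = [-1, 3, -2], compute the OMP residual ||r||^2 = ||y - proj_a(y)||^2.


a^T a = 14.
a^T y = -1.
coeff = -1/14 = -1/14.
||r||^2 = 587/14.

587/14


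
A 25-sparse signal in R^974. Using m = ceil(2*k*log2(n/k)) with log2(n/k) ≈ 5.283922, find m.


log2(n/k) = log2(974/25) ≈ 5.283922.
2*k*log2(n/k) ≈ 2*25*5.283922 = 264.1961.
m = ceil(264.1961) = 265.

265


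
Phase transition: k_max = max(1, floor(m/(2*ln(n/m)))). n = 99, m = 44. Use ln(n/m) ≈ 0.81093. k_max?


n/m = 99/44 = 9/4.
ln(n/m) ≈ 0.81093.
2*ln(n/m) ≈ 1.62186.
m/(2*ln(n/m)) ≈ 44/1.62186 ≈ 27.1293.
floor = 27.
k_max = max(1, 27) = 27.

27


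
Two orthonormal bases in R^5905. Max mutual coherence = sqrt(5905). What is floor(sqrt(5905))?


76^2 = 5776 <= 5905 < 5929 = 77^2, so 76 <= sqrt(5905) < 77.
floor(sqrt(5905)) = 76.

76


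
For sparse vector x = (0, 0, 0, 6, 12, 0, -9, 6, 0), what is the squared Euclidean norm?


Non-zero entries: [(3, 6), (4, 12), (6, -9), (7, 6)]
Squares: [36, 144, 81, 36]
||x||_2^2 = sum = 297.

297


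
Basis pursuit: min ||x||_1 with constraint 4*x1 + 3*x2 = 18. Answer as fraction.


Axis intercepts:
  x1 = 9/2, x2 = 0: L1 = 9/2
  x1 = 0, x2 = 6: L1 = 6
x* = (9/2, 0)
||x*||_1 = 9/2.

9/2


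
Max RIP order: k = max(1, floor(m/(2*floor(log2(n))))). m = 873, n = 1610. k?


floor(log2(1610)) = 10.
2*10 = 20.
m/(2*floor(log2(n))) = 873/20 ≈ 43.65.
floor = 43.
k = max(1, 43) = 43.

43


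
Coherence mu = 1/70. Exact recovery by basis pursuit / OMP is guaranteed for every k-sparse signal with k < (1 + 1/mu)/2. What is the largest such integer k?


1/mu = 70.
1 + 1/mu = 71.
(1 + 1/mu)/2 = 35.5 is not an integer, so k_max = floor(35.5) = 35.

35


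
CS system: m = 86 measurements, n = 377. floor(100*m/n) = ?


100*m/n = 100*86/377 ≈ 22.8117.
floor = 22.

22


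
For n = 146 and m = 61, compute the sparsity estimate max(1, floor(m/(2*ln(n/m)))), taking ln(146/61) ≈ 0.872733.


n/m = 146/61.
ln(n/m) ≈ 0.872733.
2*ln(n/m) ≈ 1.745466.
m/(2*ln(n/m)) ≈ 61/1.745466 ≈ 34.9477.
floor = 34.
k_max = max(1, 34) = 34.

34


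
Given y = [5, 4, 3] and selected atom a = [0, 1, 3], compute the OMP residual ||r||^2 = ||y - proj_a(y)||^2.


a^T a = 10.
a^T y = 13.
coeff = 13/10 = 13/10.
||r||^2 = 331/10.

331/10


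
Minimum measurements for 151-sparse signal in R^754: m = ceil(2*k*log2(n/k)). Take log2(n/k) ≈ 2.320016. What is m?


log2(n/k) = log2(754/151) ≈ 2.320016.
2*k*log2(n/k) ≈ 2*151*2.320016 = 700.644832.
m = ceil(700.644832) = 701.

701


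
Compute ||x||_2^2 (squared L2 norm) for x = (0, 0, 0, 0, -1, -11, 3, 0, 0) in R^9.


Non-zero entries: [(4, -1), (5, -11), (6, 3)]
Squares: [1, 121, 9]
||x||_2^2 = sum = 131.

131


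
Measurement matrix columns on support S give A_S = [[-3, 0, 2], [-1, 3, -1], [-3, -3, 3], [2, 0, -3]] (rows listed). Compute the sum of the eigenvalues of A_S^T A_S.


Sum of eigenvalues of A_S^T A_S = trace(A_S^T A_S) = sum of squared column norms of A_S.
A_S^T A_S diagonal: [23, 18, 23].
trace = 23 + 18 + 23 = 64.

64


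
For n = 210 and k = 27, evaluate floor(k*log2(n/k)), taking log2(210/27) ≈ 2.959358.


log2(n/k) = log2(210/27) ≈ 2.959358.
k*log2(n/k) ≈ 27*2.959358 = 79.902666.
floor(79.902666) = 79.

79


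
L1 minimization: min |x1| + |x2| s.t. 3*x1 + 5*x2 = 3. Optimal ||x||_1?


Axis intercepts:
  x1 = 1, x2 = 0: L1 = 1
  x1 = 0, x2 = 3/5: L1 = 3/5
x* = (0, 3/5)
||x*||_1 = 3/5.

3/5


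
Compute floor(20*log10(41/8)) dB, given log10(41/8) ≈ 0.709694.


||x||/||e|| = 41/8.
log10(41/8) ≈ 0.709694.
20*log10(||x||/||e||) ≈ 20*0.709694 = 14.19388.
floor(14.19388) = 14.

14


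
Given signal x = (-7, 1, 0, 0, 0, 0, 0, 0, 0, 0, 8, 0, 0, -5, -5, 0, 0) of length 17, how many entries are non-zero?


Non-zero positions: [0, 1, 10, 13, 14].
Sparsity = 5.

5


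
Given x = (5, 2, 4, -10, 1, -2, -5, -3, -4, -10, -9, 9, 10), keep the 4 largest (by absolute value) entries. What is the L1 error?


Sorted |x_i| descending: [10, 10, 10, 9, 9, 5, 5, 4, 4, 3, 2, 2, 1]
Keep top 4: [10, 10, 10, 9]
Tail entries: [9, 5, 5, 4, 4, 3, 2, 2, 1]
L1 error = sum of tail = 35.

35


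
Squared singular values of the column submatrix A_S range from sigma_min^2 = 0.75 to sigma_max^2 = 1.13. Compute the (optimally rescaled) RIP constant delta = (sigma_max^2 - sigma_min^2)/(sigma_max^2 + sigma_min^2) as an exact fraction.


lambda_max - lambda_min = 1.13 - 0.75 = 0.38.
lambda_max + lambda_min = 1.13 + 0.75 = 1.88.
delta = 0.38/1.88 = 38/188 = 19/94.

19/94


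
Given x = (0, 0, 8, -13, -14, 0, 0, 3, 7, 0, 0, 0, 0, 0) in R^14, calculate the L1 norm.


Non-zero entries: [(2, 8), (3, -13), (4, -14), (7, 3), (8, 7)]
Absolute values: [8, 13, 14, 3, 7]
||x||_1 = sum = 45.

45


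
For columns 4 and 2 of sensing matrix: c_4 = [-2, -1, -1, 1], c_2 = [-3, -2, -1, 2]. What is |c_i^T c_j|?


Inner product: -2*-3 + -1*-2 + -1*-1 + 1*2
Products: [6, 2, 1, 2]
Sum = 11.
|dot| = 11.

11


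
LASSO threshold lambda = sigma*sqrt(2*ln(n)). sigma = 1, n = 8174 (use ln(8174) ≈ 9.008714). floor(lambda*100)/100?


ln(8174) ≈ 9.008714.
2*ln(n) ≈ 18.017428.
sqrt(2*ln(n)) ≈ sqrt(18.017428) ≈ 4.244694.
lambda ≈ 1*4.244694 = 4.244694.
floor(lambda*100)/100 = 4.24.

4.24


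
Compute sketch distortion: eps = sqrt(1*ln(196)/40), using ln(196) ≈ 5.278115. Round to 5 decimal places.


ln(196) ≈ 5.278115.
1*ln(N)/m ≈ 1*5.278115/40 ≈ 0.13195287.
eps = sqrt(0.13195287) ≈ 0.3632532 ≈ 0.36325.

0.36325


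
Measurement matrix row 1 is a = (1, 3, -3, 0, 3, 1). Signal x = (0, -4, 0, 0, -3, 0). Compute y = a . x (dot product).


Non-zero terms: ['3*-4', '3*-3']
Products: [-12, -9]
y = sum = -21.

-21


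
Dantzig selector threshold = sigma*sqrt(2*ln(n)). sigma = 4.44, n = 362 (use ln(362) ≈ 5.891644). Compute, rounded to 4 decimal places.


ln(362) ≈ 5.891644.
2*ln(n) ≈ 11.783288.
sqrt(2*ln(n)) ≈ sqrt(11.783288) ≈ 3.432679.
threshold ≈ 4.44*3.432679 = 15.24109476 ≈ 15.2411.

15.2411


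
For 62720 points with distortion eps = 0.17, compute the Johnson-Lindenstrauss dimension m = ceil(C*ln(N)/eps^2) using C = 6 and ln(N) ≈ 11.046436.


ln(62720) ≈ 11.046436.
eps^2 = 0.17^2 = 0.0289.
C*ln(N)/eps^2 ≈ 6*11.046436/0.0289 ≈ 2293.3777.
m = ceil(2293.3777) = 2294.

2294


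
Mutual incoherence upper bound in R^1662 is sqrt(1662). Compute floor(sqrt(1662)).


40^2 = 1600 <= 1662 < 1681 = 41^2, so 40 <= sqrt(1662) < 41.
floor(sqrt(1662)) = 40.

40


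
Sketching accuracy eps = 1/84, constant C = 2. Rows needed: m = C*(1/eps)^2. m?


1/eps = 84.
(1/eps)^2 = 7056.
m = 2*7056 = 14112.

14112


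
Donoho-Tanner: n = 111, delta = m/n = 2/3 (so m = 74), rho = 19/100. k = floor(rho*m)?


m = 2/3*111 = 74.
rho = 19/100.
rho*m = 19/100*74 = 14.06.
k = floor(14.06) = 14.

14


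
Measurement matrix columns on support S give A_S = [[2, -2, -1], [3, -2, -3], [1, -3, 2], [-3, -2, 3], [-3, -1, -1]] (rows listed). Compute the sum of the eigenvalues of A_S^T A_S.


Sum of eigenvalues of A_S^T A_S = trace(A_S^T A_S) = sum of squared column norms of A_S.
A_S^T A_S diagonal: [32, 22, 24].
trace = 32 + 22 + 24 = 78.

78


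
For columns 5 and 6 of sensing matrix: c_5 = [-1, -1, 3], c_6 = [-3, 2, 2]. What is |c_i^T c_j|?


Inner product: -1*-3 + -1*2 + 3*2
Products: [3, -2, 6]
Sum = 7.
|dot| = 7.

7


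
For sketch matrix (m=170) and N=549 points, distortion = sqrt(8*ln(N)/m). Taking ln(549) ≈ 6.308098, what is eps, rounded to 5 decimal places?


ln(549) ≈ 6.308098.
8*ln(N)/m ≈ 8*6.308098/170 ≈ 0.29685167.
eps = sqrt(0.29685167) ≈ 0.544841 ≈ 0.54484.

0.54484


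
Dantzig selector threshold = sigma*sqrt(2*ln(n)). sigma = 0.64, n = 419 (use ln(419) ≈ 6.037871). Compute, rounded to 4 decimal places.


ln(419) ≈ 6.037871.
2*ln(n) ≈ 12.075742.
sqrt(2*ln(n)) ≈ sqrt(12.075742) ≈ 3.475017.
threshold ≈ 0.64*3.475017 = 2.22401088 ≈ 2.2240.

2.2240


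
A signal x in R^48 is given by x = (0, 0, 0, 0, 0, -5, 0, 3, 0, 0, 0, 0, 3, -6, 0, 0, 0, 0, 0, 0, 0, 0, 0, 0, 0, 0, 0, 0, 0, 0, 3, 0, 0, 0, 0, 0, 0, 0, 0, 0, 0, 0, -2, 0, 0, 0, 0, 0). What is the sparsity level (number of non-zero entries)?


Non-zero positions: [5, 7, 12, 13, 30, 42].
Sparsity = 6.

6


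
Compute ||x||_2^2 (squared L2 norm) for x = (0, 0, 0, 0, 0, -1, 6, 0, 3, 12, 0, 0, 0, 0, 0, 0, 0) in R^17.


Non-zero entries: [(5, -1), (6, 6), (8, 3), (9, 12)]
Squares: [1, 36, 9, 144]
||x||_2^2 = sum = 190.

190


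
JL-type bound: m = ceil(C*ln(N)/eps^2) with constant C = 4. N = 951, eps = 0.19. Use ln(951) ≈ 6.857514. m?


ln(951) ≈ 6.857514.
eps^2 = 0.19^2 = 0.0361.
C*ln(N)/eps^2 ≈ 4*6.857514/0.0361 ≈ 759.8353.
m = ceil(759.8353) = 760.

760


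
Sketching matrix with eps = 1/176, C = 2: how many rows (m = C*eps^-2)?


1/eps = 176.
(1/eps)^2 = 30976.
m = 2*30976 = 61952.

61952


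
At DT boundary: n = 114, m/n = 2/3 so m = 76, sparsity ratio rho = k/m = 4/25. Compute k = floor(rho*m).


m = 2/3*114 = 76.
rho = 4/25.
rho*m = 4/25*76 = 12.16.
k = floor(12.16) = 12.

12


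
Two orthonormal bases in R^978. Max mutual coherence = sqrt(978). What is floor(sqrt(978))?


31^2 = 961 <= 978 < 1024 = 32^2, so 31 <= sqrt(978) < 32.
floor(sqrt(978)) = 31.

31


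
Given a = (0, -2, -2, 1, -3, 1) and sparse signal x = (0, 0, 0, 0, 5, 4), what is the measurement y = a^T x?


Non-zero terms: ['-3*5', '1*4']
Products: [-15, 4]
y = sum = -11.

-11


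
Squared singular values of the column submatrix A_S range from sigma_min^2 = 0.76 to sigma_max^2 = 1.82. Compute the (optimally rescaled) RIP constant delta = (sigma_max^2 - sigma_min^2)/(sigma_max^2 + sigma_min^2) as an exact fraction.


lambda_max - lambda_min = 1.82 - 0.76 = 1.06.
lambda_max + lambda_min = 1.82 + 0.76 = 2.58.
delta = 1.06/2.58 = 106/258 = 53/129.

53/129


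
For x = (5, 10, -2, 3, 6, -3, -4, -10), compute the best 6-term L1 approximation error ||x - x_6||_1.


Sorted |x_i| descending: [10, 10, 6, 5, 4, 3, 3, 2]
Keep top 6: [10, 10, 6, 5, 4, 3]
Tail entries: [3, 2]
L1 error = sum of tail = 5.

5


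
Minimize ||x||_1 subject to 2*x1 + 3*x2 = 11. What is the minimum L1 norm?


Axis intercepts:
  x1 = 11/2, x2 = 0: L1 = 11/2
  x1 = 0, x2 = 11/3: L1 = 11/3
x* = (0, 11/3)
||x*||_1 = 11/3.

11/3


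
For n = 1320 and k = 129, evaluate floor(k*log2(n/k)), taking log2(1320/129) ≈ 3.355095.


log2(n/k) = log2(1320/129) ≈ 3.355095.
k*log2(n/k) ≈ 129*3.355095 = 432.807255.
floor(432.807255) = 432.

432


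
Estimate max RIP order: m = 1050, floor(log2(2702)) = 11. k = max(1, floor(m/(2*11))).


floor(log2(2702)) = 11.
2*11 = 22.
m/(2*floor(log2(n))) = 1050/22 ≈ 47.7273.
floor = 47.
k = max(1, 47) = 47.

47


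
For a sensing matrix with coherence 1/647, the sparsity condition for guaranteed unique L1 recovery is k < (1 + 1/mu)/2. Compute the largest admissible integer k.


1/mu = 647.
1 + 1/mu = 648.
(1 + 1/mu)/2 = 324 is an integer and the inequality is strict, so k_max = 324 - 1 = 323.

323


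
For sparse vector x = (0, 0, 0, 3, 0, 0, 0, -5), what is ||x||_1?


Non-zero entries: [(3, 3), (7, -5)]
Absolute values: [3, 5]
||x||_1 = sum = 8.

8


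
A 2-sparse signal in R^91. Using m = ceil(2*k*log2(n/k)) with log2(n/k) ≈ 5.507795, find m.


log2(n/k) = log2(91/2) ≈ 5.507795.
2*k*log2(n/k) ≈ 2*2*5.507795 = 22.03118.
m = ceil(22.03118) = 23.

23


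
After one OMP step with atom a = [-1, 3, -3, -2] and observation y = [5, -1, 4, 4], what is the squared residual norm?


a^T a = 23.
a^T y = -28.
coeff = -28/23 = -28/23.
||r||^2 = 550/23.

550/23


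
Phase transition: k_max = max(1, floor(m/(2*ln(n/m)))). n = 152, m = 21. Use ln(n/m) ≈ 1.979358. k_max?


n/m = 152/21.
ln(n/m) ≈ 1.979358.
2*ln(n/m) ≈ 3.958716.
m/(2*ln(n/m)) ≈ 21/3.958716 ≈ 5.3048.
floor = 5.
k_max = max(1, 5) = 5.

5


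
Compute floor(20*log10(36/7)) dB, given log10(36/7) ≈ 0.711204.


||x||/||e|| = 36/7.
log10(36/7) ≈ 0.711204.
20*log10(||x||/||e||) ≈ 20*0.711204 = 14.22408.
floor(14.22408) = 14.

14


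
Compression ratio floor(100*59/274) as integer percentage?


100*m/n = 100*59/274 ≈ 21.5328.
floor = 21.

21


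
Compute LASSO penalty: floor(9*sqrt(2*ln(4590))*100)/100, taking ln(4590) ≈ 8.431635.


ln(4590) ≈ 8.431635.
2*ln(n) ≈ 16.86327.
sqrt(2*ln(n)) ≈ sqrt(16.86327) ≈ 4.106491.
lambda ≈ 9*4.106491 = 36.958419.
floor(lambda*100)/100 = 36.95.

36.95


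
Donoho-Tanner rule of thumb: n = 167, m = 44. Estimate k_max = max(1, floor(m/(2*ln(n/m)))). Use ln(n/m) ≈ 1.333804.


n/m = 167/44.
ln(n/m) ≈ 1.333804.
2*ln(n/m) ≈ 2.667608.
m/(2*ln(n/m)) ≈ 44/2.667608 ≈ 16.4942.
floor = 16.
k_max = max(1, 16) = 16.

16


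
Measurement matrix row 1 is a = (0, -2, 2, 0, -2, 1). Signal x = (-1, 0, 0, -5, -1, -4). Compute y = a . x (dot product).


Non-zero terms: ['0*-1', '0*-5', '-2*-1', '1*-4']
Products: [0, 0, 2, -4]
y = sum = -2.

-2


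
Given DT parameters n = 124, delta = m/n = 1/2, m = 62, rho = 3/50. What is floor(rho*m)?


m = 1/2*124 = 62.
rho = 3/50.
rho*m = 3/50*62 = 3.72.
k = floor(3.72) = 3.

3


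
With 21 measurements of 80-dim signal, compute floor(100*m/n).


100*m/n = 100*21/80 ≈ 26.25.
floor = 26.

26


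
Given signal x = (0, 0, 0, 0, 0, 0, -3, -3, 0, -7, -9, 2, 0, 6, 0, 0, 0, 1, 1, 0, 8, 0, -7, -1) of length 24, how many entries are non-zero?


Non-zero positions: [6, 7, 9, 10, 11, 13, 17, 18, 20, 22, 23].
Sparsity = 11.

11


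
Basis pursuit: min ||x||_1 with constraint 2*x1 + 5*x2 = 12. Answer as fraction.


Axis intercepts:
  x1 = 6, x2 = 0: L1 = 6
  x1 = 0, x2 = 12/5: L1 = 12/5
x* = (0, 12/5)
||x*||_1 = 12/5.

12/5


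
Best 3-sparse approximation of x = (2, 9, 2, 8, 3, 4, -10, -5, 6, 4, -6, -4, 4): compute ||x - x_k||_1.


Sorted |x_i| descending: [10, 9, 8, 6, 6, 5, 4, 4, 4, 4, 3, 2, 2]
Keep top 3: [10, 9, 8]
Tail entries: [6, 6, 5, 4, 4, 4, 4, 3, 2, 2]
L1 error = sum of tail = 40.

40


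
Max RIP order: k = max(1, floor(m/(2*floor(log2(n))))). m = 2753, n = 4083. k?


floor(log2(4083)) = 11.
2*11 = 22.
m/(2*floor(log2(n))) = 2753/22 ≈ 125.1364.
floor = 125.
k = max(1, 125) = 125.

125


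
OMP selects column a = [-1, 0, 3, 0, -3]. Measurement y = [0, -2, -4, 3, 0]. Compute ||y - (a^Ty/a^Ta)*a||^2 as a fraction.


a^T a = 19.
a^T y = -12.
coeff = -12/19 = -12/19.
||r||^2 = 407/19.

407/19


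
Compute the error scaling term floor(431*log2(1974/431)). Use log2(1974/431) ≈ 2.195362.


log2(n/k) = log2(1974/431) ≈ 2.195362.
k*log2(n/k) ≈ 431*2.195362 = 946.201022.
floor(946.201022) = 946.

946


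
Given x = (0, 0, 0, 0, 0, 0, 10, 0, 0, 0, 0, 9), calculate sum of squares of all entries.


Non-zero entries: [(6, 10), (11, 9)]
Squares: [100, 81]
||x||_2^2 = sum = 181.

181


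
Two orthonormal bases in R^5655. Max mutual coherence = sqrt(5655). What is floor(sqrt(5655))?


75^2 = 5625 <= 5655 < 5776 = 76^2, so 75 <= sqrt(5655) < 76.
floor(sqrt(5655)) = 75.

75


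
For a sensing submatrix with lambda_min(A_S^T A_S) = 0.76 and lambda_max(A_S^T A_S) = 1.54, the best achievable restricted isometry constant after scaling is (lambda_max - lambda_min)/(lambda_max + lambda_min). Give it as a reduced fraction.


lambda_max - lambda_min = 1.54 - 0.76 = 0.78.
lambda_max + lambda_min = 1.54 + 0.76 = 2.30.
delta = 0.78/2.30 = 78/230 = 39/115.

39/115


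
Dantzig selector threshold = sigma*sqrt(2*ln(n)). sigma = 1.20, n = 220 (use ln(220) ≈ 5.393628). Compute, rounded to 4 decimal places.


ln(220) ≈ 5.393628.
2*ln(n) ≈ 10.787256.
sqrt(2*ln(n)) ≈ sqrt(10.787256) ≈ 3.284396.
threshold ≈ 1.20*3.284396 = 3.9412752 ≈ 3.9413.

3.9413


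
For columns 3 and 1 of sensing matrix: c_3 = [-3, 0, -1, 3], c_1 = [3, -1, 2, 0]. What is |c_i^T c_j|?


Inner product: -3*3 + 0*-1 + -1*2 + 3*0
Products: [-9, 0, -2, 0]
Sum = -11.
|dot| = 11.

11


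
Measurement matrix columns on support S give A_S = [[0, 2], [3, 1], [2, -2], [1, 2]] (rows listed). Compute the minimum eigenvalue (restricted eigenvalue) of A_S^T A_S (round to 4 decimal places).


A_S^T A_S = [[14, 1], [1, 13]].
trace = 27.
det = 181.
disc = trace^2 - 4*det = 729 - 4*181 = 5.
sqrt(5) ≈ 2.236068.
lam_min = (27 - sqrt(5))/2 ≈ (27 - 2.236068)/2 = 12.381966 ≈ 12.3820.

12.3820


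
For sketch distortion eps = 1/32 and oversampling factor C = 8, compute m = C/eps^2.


1/eps = 32.
(1/eps)^2 = 1024.
m = 8*1024 = 8192.

8192


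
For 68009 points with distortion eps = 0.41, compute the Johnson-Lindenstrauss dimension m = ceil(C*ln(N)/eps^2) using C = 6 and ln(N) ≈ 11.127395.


ln(68009) ≈ 11.127395.
eps^2 = 0.41^2 = 0.1681.
C*ln(N)/eps^2 ≈ 6*11.127395/0.1681 ≈ 397.1706.
m = ceil(397.1706) = 398.

398


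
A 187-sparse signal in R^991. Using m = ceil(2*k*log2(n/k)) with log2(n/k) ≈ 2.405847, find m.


log2(n/k) = log2(991/187) ≈ 2.405847.
2*k*log2(n/k) ≈ 2*187*2.405847 = 899.786778.
m = ceil(899.786778) = 900.

900


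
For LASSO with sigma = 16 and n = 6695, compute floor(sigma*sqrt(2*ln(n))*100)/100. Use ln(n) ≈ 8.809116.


ln(6695) ≈ 8.809116.
2*ln(n) ≈ 17.618232.
sqrt(2*ln(n)) ≈ sqrt(17.618232) ≈ 4.197408.
lambda ≈ 16*4.197408 = 67.158528.
floor(lambda*100)/100 = 67.15.

67.15


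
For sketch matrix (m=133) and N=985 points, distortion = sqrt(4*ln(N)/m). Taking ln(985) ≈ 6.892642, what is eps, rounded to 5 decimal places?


ln(985) ≈ 6.892642.
4*ln(N)/m ≈ 4*6.892642/133 ≈ 0.2072975.
eps = sqrt(0.2072975) ≈ 0.4552994 ≈ 0.45530.

0.45530


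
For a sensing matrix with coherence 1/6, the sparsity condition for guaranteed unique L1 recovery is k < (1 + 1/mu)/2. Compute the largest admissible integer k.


1/mu = 6.
1 + 1/mu = 7.
(1 + 1/mu)/2 = 3.5 is not an integer, so k_max = floor(3.5) = 3.

3


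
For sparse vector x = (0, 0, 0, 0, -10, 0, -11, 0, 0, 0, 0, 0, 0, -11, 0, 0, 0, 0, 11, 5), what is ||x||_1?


Non-zero entries: [(4, -10), (6, -11), (13, -11), (18, 11), (19, 5)]
Absolute values: [10, 11, 11, 11, 5]
||x||_1 = sum = 48.

48


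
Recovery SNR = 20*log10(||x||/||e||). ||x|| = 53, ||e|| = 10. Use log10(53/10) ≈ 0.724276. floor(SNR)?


||x||/||e|| = 53/10.
log10(53/10) ≈ 0.724276.
20*log10(||x||/||e||) ≈ 20*0.724276 = 14.48552.
floor(14.48552) = 14.

14


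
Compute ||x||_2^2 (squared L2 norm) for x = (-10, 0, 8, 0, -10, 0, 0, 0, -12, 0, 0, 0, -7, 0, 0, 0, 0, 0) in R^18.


Non-zero entries: [(0, -10), (2, 8), (4, -10), (8, -12), (12, -7)]
Squares: [100, 64, 100, 144, 49]
||x||_2^2 = sum = 457.

457


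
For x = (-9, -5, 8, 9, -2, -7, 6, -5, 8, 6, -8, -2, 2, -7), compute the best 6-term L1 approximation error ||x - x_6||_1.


Sorted |x_i| descending: [9, 9, 8, 8, 8, 7, 7, 6, 6, 5, 5, 2, 2, 2]
Keep top 6: [9, 9, 8, 8, 8, 7]
Tail entries: [7, 6, 6, 5, 5, 2, 2, 2]
L1 error = sum of tail = 35.

35


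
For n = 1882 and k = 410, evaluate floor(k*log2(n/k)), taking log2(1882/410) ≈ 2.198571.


log2(n/k) = log2(1882/410) ≈ 2.198571.
k*log2(n/k) ≈ 410*2.198571 = 901.41411.
floor(901.41411) = 901.

901


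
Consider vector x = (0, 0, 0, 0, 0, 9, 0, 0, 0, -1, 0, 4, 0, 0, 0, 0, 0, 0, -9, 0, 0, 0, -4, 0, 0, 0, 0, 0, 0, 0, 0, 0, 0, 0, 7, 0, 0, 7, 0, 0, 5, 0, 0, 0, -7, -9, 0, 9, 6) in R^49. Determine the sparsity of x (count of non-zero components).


Non-zero positions: [5, 9, 11, 18, 22, 34, 37, 40, 44, 45, 47, 48].
Sparsity = 12.

12


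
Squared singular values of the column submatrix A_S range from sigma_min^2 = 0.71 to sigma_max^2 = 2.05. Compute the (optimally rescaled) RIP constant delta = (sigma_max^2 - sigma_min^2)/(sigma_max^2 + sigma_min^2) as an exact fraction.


lambda_max - lambda_min = 2.05 - 0.71 = 1.34.
lambda_max + lambda_min = 2.05 + 0.71 = 2.76.
delta = 1.34/2.76 = 134/276 = 67/138.

67/138


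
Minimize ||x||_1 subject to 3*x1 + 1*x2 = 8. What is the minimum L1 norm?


Axis intercepts:
  x1 = 8/3, x2 = 0: L1 = 8/3
  x1 = 0, x2 = 8: L1 = 8
x* = (8/3, 0)
||x*||_1 = 8/3.

8/3


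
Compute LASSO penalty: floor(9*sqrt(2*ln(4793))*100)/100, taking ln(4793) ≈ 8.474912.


ln(4793) ≈ 8.474912.
2*ln(n) ≈ 16.949824.
sqrt(2*ln(n)) ≈ sqrt(16.949824) ≈ 4.117016.
lambda ≈ 9*4.117016 = 37.053144.
floor(lambda*100)/100 = 37.05.

37.05


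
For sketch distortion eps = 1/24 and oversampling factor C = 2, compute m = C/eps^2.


1/eps = 24.
(1/eps)^2 = 576.
m = 2*576 = 1152.

1152


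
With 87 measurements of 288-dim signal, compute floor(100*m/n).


100*m/n = 100*87/288 ≈ 30.2083.
floor = 30.

30


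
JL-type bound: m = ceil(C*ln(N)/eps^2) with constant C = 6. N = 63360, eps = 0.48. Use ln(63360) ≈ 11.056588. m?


ln(63360) ≈ 11.056588.
eps^2 = 0.48^2 = 0.2304.
C*ln(N)/eps^2 ≈ 6*11.056588/0.2304 ≈ 287.932.
m = ceil(287.932) = 288.

288


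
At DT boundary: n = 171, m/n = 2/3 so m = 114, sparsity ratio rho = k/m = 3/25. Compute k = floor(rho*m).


m = 2/3*171 = 114.
rho = 3/25.
rho*m = 3/25*114 = 13.68.
k = floor(13.68) = 13.

13


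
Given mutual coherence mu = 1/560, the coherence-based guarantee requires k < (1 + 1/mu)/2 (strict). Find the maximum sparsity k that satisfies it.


1/mu = 560.
1 + 1/mu = 561.
(1 + 1/mu)/2 = 280.5 is not an integer, so k_max = floor(280.5) = 280.

280


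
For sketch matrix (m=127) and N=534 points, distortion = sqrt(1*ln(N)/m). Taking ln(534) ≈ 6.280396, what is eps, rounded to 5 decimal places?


ln(534) ≈ 6.280396.
1*ln(N)/m ≈ 1*6.280396/127 ≈ 0.04945194.
eps = sqrt(0.04945194) ≈ 0.2223779 ≈ 0.22238.

0.22238


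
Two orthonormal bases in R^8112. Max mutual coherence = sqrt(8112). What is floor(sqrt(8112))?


90^2 = 8100 <= 8112 < 8281 = 91^2, so 90 <= sqrt(8112) < 91.
floor(sqrt(8112)) = 90.

90


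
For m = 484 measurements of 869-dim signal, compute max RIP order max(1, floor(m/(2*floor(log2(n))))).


floor(log2(869)) = 9.
2*9 = 18.
m/(2*floor(log2(n))) = 484/18 ≈ 26.8889.
floor = 26.
k = max(1, 26) = 26.

26


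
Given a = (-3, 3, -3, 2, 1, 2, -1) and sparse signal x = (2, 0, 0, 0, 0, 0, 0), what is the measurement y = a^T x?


Non-zero terms: ['-3*2']
Products: [-6]
y = sum = -6.

-6


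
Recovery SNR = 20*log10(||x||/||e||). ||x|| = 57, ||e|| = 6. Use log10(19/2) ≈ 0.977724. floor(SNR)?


||x||/||e|| = 57/6 = 19/2.
log10(19/2) ≈ 0.977724.
20*log10(||x||/||e||) ≈ 20*0.977724 = 19.55448.
floor(19.55448) = 19.

19


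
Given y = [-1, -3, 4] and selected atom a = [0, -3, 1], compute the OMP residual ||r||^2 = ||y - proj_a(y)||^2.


a^T a = 10.
a^T y = 13.
coeff = 13/10 = 13/10.
||r||^2 = 91/10.

91/10


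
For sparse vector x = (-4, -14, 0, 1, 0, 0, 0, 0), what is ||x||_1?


Non-zero entries: [(0, -4), (1, -14), (3, 1)]
Absolute values: [4, 14, 1]
||x||_1 = sum = 19.

19


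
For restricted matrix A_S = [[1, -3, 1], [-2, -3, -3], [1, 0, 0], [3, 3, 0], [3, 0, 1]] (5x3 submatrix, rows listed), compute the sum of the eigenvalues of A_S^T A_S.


Sum of eigenvalues of A_S^T A_S = trace(A_S^T A_S) = sum of squared column norms of A_S.
A_S^T A_S diagonal: [24, 27, 11].
trace = 24 + 27 + 11 = 62.

62


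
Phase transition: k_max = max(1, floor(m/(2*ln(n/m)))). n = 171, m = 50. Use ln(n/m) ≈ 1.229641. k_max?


n/m = 171/50.
ln(n/m) ≈ 1.229641.
2*ln(n/m) ≈ 2.459282.
m/(2*ln(n/m)) ≈ 50/2.459282 ≈ 20.3311.
floor = 20.
k_max = max(1, 20) = 20.

20


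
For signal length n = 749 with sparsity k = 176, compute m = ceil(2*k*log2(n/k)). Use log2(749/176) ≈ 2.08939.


log2(n/k) = log2(749/176) ≈ 2.08939.
2*k*log2(n/k) ≈ 2*176*2.08939 = 735.46528.
m = ceil(735.46528) = 736.

736


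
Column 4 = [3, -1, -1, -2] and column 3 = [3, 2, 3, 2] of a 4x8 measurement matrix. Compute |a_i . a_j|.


Inner product: 3*3 + -1*2 + -1*3 + -2*2
Products: [9, -2, -3, -4]
Sum = 0.
|dot| = 0.

0


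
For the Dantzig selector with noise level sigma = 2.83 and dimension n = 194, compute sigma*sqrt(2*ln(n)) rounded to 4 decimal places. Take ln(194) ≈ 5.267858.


ln(194) ≈ 5.267858.
2*ln(n) ≈ 10.535716.
sqrt(2*ln(n)) ≈ sqrt(10.535716) ≈ 3.245877.
threshold ≈ 2.83*3.245877 = 9.18583191 ≈ 9.1858.

9.1858


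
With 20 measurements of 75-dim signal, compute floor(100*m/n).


100*m/n = 100*20/75 ≈ 26.6667.
floor = 26.

26


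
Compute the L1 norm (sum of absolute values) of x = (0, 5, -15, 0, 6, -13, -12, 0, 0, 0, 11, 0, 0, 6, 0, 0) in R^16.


Non-zero entries: [(1, 5), (2, -15), (4, 6), (5, -13), (6, -12), (10, 11), (13, 6)]
Absolute values: [5, 15, 6, 13, 12, 11, 6]
||x||_1 = sum = 68.

68


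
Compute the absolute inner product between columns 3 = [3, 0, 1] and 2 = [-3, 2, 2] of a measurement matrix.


Inner product: 3*-3 + 0*2 + 1*2
Products: [-9, 0, 2]
Sum = -7.
|dot| = 7.

7


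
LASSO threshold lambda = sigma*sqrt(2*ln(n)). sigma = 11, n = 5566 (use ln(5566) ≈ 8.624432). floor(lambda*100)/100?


ln(5566) ≈ 8.624432.
2*ln(n) ≈ 17.248864.
sqrt(2*ln(n)) ≈ sqrt(17.248864) ≈ 4.153175.
lambda ≈ 11*4.153175 = 45.684925.
floor(lambda*100)/100 = 45.68.

45.68


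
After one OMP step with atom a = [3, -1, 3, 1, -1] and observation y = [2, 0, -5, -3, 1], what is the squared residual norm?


a^T a = 21.
a^T y = -13.
coeff = -13/21 = -13/21.
||r||^2 = 650/21.

650/21


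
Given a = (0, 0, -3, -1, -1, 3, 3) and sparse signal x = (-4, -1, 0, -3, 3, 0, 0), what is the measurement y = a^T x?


Non-zero terms: ['0*-4', '0*-1', '-1*-3', '-1*3']
Products: [0, 0, 3, -3]
y = sum = 0.

0


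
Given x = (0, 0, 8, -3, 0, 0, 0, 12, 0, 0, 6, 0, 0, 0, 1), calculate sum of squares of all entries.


Non-zero entries: [(2, 8), (3, -3), (7, 12), (10, 6), (14, 1)]
Squares: [64, 9, 144, 36, 1]
||x||_2^2 = sum = 254.

254


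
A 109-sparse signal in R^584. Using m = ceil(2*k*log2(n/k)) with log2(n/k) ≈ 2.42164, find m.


log2(n/k) = log2(584/109) ≈ 2.42164.
2*k*log2(n/k) ≈ 2*109*2.42164 = 527.91752.
m = ceil(527.91752) = 528.

528


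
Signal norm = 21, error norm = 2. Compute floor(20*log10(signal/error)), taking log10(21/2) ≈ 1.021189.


||x||/||e|| = 21/2.
log10(21/2) ≈ 1.021189.
20*log10(||x||/||e||) ≈ 20*1.021189 = 20.42378.
floor(20.42378) = 20.

20


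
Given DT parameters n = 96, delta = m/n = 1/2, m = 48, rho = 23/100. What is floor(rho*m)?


m = 1/2*96 = 48.
rho = 23/100.
rho*m = 23/100*48 = 11.04.
k = floor(11.04) = 11.

11


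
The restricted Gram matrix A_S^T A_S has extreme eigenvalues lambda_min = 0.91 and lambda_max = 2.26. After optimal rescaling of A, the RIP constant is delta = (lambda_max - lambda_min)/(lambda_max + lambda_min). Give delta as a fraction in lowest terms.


lambda_max - lambda_min = 2.26 - 0.91 = 1.35.
lambda_max + lambda_min = 2.26 + 0.91 = 3.17.
delta = 1.35/3.17 = 135/317.

135/317


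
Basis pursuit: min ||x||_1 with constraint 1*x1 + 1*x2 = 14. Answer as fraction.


Axis intercepts:
  x1 = 14, x2 = 0: L1 = 14
  x1 = 0, x2 = 14: L1 = 14
x* = (14, 0)
||x*||_1 = 14.

14


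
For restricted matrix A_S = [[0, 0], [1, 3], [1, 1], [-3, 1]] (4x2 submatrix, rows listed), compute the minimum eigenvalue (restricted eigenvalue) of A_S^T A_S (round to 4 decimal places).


A_S^T A_S = [[11, 1], [1, 11]].
trace = 22.
det = 120.
disc = trace^2 - 4*det = 484 - 4*120 = 4.
sqrt(4) = 2.
lam_min = (22 - 2)/2 = 10 = 10.0000.

10.0000


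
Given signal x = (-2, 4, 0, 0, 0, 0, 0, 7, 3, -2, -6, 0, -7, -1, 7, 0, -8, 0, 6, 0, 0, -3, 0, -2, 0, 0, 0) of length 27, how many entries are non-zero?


Non-zero positions: [0, 1, 7, 8, 9, 10, 12, 13, 14, 16, 18, 21, 23].
Sparsity = 13.

13


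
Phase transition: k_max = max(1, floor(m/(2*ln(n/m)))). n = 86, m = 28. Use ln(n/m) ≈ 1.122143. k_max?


n/m = 86/28 = 43/14.
ln(n/m) ≈ 1.122143.
2*ln(n/m) ≈ 2.244286.
m/(2*ln(n/m)) ≈ 28/2.244286 ≈ 12.4761.
floor = 12.
k_max = max(1, 12) = 12.

12


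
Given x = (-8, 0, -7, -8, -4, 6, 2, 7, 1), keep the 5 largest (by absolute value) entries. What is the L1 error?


Sorted |x_i| descending: [8, 8, 7, 7, 6, 4, 2, 1, 0]
Keep top 5: [8, 8, 7, 7, 6]
Tail entries: [4, 2, 1, 0]
L1 error = sum of tail = 7.

7


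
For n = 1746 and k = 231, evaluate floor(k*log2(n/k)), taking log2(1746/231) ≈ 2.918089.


log2(n/k) = log2(1746/231) ≈ 2.918089.
k*log2(n/k) ≈ 231*2.918089 = 674.078559.
floor(674.078559) = 674.

674


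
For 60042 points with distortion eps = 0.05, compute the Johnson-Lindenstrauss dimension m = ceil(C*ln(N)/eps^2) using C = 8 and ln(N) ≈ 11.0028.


ln(60042) ≈ 11.0028.
eps^2 = 0.05^2 = 0.0025.
C*ln(N)/eps^2 ≈ 8*11.0028/0.0025 ≈ 35208.96.
m = ceil(35208.96) = 35209.

35209


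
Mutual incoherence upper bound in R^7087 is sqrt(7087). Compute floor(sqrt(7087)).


84^2 = 7056 <= 7087 < 7225 = 85^2, so 84 <= sqrt(7087) < 85.
floor(sqrt(7087)) = 84.

84


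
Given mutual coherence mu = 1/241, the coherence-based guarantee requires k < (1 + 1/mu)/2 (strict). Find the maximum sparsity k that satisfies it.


1/mu = 241.
1 + 1/mu = 242.
(1 + 1/mu)/2 = 121 is an integer and the inequality is strict, so k_max = 121 - 1 = 120.

120


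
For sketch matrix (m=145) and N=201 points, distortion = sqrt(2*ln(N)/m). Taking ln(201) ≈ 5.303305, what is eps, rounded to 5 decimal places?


ln(201) ≈ 5.303305.
2*ln(N)/m ≈ 2*5.303305/145 ≈ 0.07314903.
eps = sqrt(0.07314903) ≈ 0.2704608 ≈ 0.27046.

0.27046


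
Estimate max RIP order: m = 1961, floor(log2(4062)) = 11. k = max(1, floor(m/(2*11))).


floor(log2(4062)) = 11.
2*11 = 22.
m/(2*floor(log2(n))) = 1961/22 ≈ 89.1364.
floor = 89.
k = max(1, 89) = 89.

89


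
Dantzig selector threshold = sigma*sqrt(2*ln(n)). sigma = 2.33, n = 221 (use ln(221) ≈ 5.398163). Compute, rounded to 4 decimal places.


ln(221) ≈ 5.398163.
2*ln(n) ≈ 10.796326.
sqrt(2*ln(n)) ≈ sqrt(10.796326) ≈ 3.285776.
threshold ≈ 2.33*3.285776 = 7.65585808 ≈ 7.6559.

7.6559


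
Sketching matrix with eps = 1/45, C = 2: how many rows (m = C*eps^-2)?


1/eps = 45.
(1/eps)^2 = 2025.
m = 2*2025 = 4050.

4050


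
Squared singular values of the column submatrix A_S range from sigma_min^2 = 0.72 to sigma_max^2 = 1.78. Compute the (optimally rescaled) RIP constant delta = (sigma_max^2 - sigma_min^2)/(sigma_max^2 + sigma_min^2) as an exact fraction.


lambda_max - lambda_min = 1.78 - 0.72 = 1.06.
lambda_max + lambda_min = 1.78 + 0.72 = 2.50.
delta = 1.06/2.50 = 106/250 = 53/125.

53/125
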